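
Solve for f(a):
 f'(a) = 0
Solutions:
 f(a) = C1


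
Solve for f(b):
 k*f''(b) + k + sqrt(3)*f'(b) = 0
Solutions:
 f(b) = C1 + C2*exp(-sqrt(3)*b/k) - sqrt(3)*b*k/3


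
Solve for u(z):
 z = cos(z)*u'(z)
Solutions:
 u(z) = C1 + Integral(z/cos(z), z)


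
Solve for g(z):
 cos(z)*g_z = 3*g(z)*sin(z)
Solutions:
 g(z) = C1/cos(z)^3


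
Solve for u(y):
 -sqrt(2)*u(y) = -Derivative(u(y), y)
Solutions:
 u(y) = C1*exp(sqrt(2)*y)


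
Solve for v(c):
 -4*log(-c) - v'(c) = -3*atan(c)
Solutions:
 v(c) = C1 - 4*c*log(-c) + 3*c*atan(c) + 4*c - 3*log(c^2 + 1)/2


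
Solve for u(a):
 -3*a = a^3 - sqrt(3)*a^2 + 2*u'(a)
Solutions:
 u(a) = C1 - a^4/8 + sqrt(3)*a^3/6 - 3*a^2/4


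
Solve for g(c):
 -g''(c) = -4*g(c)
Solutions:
 g(c) = C1*exp(-2*c) + C2*exp(2*c)


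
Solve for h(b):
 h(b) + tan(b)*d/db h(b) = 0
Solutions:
 h(b) = C1/sin(b)


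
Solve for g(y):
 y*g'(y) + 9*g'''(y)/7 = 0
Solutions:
 g(y) = C1 + Integral(C2*airyai(-21^(1/3)*y/3) + C3*airybi(-21^(1/3)*y/3), y)


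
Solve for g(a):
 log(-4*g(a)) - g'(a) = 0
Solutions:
 -Integral(1/(log(-_y) + 2*log(2)), (_y, g(a))) = C1 - a


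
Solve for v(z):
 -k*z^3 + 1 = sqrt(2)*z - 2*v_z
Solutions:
 v(z) = C1 + k*z^4/8 + sqrt(2)*z^2/4 - z/2


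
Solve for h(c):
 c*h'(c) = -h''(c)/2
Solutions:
 h(c) = C1 + C2*erf(c)


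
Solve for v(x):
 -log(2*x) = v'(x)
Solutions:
 v(x) = C1 - x*log(x) - x*log(2) + x


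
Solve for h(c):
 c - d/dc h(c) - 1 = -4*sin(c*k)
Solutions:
 h(c) = C1 + c^2/2 - c - 4*cos(c*k)/k


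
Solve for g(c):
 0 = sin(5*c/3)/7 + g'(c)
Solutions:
 g(c) = C1 + 3*cos(5*c/3)/35


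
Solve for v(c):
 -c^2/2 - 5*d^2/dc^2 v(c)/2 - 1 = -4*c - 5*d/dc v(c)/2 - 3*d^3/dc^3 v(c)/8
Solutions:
 v(c) = C1 + C2*exp(2*c*(5 - sqrt(10))/3) + C3*exp(2*c*(sqrt(10) + 5)/3) + c^3/15 - 3*c^2/5 - 43*c/50


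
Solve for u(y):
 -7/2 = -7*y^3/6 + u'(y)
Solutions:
 u(y) = C1 + 7*y^4/24 - 7*y/2


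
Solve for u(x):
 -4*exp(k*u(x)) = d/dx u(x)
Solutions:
 u(x) = Piecewise((log(1/(C1*k + 4*k*x))/k, Ne(k, 0)), (nan, True))
 u(x) = Piecewise((C1 - 4*x, Eq(k, 0)), (nan, True))


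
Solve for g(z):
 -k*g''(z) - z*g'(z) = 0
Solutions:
 g(z) = C1 + C2*sqrt(k)*erf(sqrt(2)*z*sqrt(1/k)/2)


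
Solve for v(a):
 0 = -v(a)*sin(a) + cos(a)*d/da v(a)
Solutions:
 v(a) = C1/cos(a)


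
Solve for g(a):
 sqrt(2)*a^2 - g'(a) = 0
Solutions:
 g(a) = C1 + sqrt(2)*a^3/3


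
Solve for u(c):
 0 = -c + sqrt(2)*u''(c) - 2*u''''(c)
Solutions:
 u(c) = C1 + C2*c + C3*exp(-2^(3/4)*c/2) + C4*exp(2^(3/4)*c/2) + sqrt(2)*c^3/12


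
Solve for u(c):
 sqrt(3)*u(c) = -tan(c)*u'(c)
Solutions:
 u(c) = C1/sin(c)^(sqrt(3))


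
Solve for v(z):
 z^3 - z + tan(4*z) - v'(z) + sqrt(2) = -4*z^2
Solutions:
 v(z) = C1 + z^4/4 + 4*z^3/3 - z^2/2 + sqrt(2)*z - log(cos(4*z))/4


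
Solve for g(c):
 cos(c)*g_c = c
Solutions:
 g(c) = C1 + Integral(c/cos(c), c)


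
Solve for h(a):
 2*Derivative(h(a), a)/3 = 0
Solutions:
 h(a) = C1


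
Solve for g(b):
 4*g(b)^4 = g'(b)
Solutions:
 g(b) = (-1/(C1 + 12*b))^(1/3)
 g(b) = (-1/(C1 + 4*b))^(1/3)*(-3^(2/3) - 3*3^(1/6)*I)/6
 g(b) = (-1/(C1 + 4*b))^(1/3)*(-3^(2/3) + 3*3^(1/6)*I)/6


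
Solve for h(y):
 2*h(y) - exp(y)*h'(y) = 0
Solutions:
 h(y) = C1*exp(-2*exp(-y))


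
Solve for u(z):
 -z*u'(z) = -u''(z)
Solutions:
 u(z) = C1 + C2*erfi(sqrt(2)*z/2)


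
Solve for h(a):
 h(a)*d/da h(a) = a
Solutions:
 h(a) = -sqrt(C1 + a^2)
 h(a) = sqrt(C1 + a^2)


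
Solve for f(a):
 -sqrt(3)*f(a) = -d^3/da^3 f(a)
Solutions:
 f(a) = C3*exp(3^(1/6)*a) + (C1*sin(3^(2/3)*a/2) + C2*cos(3^(2/3)*a/2))*exp(-3^(1/6)*a/2)


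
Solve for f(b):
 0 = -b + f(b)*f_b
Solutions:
 f(b) = -sqrt(C1 + b^2)
 f(b) = sqrt(C1 + b^2)


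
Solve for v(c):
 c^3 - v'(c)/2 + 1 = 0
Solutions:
 v(c) = C1 + c^4/2 + 2*c


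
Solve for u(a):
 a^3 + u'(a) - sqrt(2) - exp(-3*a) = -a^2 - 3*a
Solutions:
 u(a) = C1 - a^4/4 - a^3/3 - 3*a^2/2 + sqrt(2)*a - exp(-3*a)/3


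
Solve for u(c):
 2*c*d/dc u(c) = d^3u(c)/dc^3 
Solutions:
 u(c) = C1 + Integral(C2*airyai(2^(1/3)*c) + C3*airybi(2^(1/3)*c), c)


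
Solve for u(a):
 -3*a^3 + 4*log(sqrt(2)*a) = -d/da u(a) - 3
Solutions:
 u(a) = C1 + 3*a^4/4 - 4*a*log(a) - a*log(4) + a


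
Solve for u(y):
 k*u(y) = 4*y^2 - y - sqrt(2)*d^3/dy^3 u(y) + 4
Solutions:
 u(y) = C1*exp(2^(5/6)*y*(-k)^(1/3)/2) + C2*exp(2^(5/6)*y*(-k)^(1/3)*(-1 + sqrt(3)*I)/4) + C3*exp(-2^(5/6)*y*(-k)^(1/3)*(1 + sqrt(3)*I)/4) + 4*y^2/k - y/k + 4/k


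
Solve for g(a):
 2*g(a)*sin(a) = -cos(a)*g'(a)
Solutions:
 g(a) = C1*cos(a)^2


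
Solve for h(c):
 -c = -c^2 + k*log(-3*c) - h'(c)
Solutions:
 h(c) = C1 - c^3/3 + c^2/2 + c*k*log(-c) + c*k*(-1 + log(3))


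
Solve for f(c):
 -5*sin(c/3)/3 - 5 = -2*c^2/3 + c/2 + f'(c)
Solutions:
 f(c) = C1 + 2*c^3/9 - c^2/4 - 5*c + 5*cos(c/3)


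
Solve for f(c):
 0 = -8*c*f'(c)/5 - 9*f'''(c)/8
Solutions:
 f(c) = C1 + Integral(C2*airyai(-4*75^(1/3)*c/15) + C3*airybi(-4*75^(1/3)*c/15), c)


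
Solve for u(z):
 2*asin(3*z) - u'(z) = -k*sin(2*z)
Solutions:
 u(z) = C1 - k*cos(2*z)/2 + 2*z*asin(3*z) + 2*sqrt(1 - 9*z^2)/3


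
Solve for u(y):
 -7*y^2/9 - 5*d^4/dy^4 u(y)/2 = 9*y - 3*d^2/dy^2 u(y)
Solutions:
 u(y) = C1 + C2*y + C3*exp(-sqrt(30)*y/5) + C4*exp(sqrt(30)*y/5) + 7*y^4/324 + y^3/2 + 35*y^2/162


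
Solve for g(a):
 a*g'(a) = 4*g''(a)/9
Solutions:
 g(a) = C1 + C2*erfi(3*sqrt(2)*a/4)


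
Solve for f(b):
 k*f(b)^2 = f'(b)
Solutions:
 f(b) = -1/(C1 + b*k)


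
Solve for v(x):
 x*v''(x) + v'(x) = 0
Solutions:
 v(x) = C1 + C2*log(x)


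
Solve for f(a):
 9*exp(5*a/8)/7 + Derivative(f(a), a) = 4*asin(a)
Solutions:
 f(a) = C1 + 4*a*asin(a) + 4*sqrt(1 - a^2) - 72*exp(5*a/8)/35


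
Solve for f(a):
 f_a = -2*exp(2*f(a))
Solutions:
 f(a) = log(-sqrt(-1/(C1 - 2*a))) - log(2)/2
 f(a) = log(-1/(C1 - 2*a))/2 - log(2)/2


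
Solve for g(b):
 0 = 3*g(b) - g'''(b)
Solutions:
 g(b) = C3*exp(3^(1/3)*b) + (C1*sin(3^(5/6)*b/2) + C2*cos(3^(5/6)*b/2))*exp(-3^(1/3)*b/2)


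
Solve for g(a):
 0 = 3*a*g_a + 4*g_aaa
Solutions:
 g(a) = C1 + Integral(C2*airyai(-6^(1/3)*a/2) + C3*airybi(-6^(1/3)*a/2), a)


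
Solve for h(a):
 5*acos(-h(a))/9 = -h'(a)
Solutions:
 Integral(1/acos(-_y), (_y, h(a))) = C1 - 5*a/9


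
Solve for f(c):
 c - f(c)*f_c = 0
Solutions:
 f(c) = -sqrt(C1 + c^2)
 f(c) = sqrt(C1 + c^2)


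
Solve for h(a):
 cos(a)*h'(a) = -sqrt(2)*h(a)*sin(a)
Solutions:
 h(a) = C1*cos(a)^(sqrt(2))


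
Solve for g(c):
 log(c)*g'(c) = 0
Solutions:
 g(c) = C1


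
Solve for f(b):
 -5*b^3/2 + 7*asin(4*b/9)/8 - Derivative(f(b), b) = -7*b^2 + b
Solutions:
 f(b) = C1 - 5*b^4/8 + 7*b^3/3 - b^2/2 + 7*b*asin(4*b/9)/8 + 7*sqrt(81 - 16*b^2)/32


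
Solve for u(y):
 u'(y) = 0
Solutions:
 u(y) = C1


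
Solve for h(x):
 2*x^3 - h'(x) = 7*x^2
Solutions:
 h(x) = C1 + x^4/2 - 7*x^3/3


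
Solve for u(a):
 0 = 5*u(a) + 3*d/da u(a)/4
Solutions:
 u(a) = C1*exp(-20*a/3)


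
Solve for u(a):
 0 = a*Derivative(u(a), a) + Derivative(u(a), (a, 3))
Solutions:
 u(a) = C1 + Integral(C2*airyai(-a) + C3*airybi(-a), a)


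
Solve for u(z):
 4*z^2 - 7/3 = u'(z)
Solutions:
 u(z) = C1 + 4*z^3/3 - 7*z/3


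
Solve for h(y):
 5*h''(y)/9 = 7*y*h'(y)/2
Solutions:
 h(y) = C1 + C2*erfi(3*sqrt(35)*y/10)


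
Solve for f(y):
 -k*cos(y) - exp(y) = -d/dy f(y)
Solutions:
 f(y) = C1 + k*sin(y) + exp(y)


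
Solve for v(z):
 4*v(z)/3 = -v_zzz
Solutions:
 v(z) = C3*exp(-6^(2/3)*z/3) + (C1*sin(2^(2/3)*3^(1/6)*z/2) + C2*cos(2^(2/3)*3^(1/6)*z/2))*exp(6^(2/3)*z/6)


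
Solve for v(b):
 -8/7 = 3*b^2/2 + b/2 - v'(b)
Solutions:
 v(b) = C1 + b^3/2 + b^2/4 + 8*b/7


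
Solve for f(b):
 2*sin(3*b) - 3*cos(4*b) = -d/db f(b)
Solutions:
 f(b) = C1 + 3*sin(4*b)/4 + 2*cos(3*b)/3


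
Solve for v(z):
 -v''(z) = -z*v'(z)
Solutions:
 v(z) = C1 + C2*erfi(sqrt(2)*z/2)


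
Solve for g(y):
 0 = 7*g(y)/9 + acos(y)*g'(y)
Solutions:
 g(y) = C1*exp(-7*Integral(1/acos(y), y)/9)


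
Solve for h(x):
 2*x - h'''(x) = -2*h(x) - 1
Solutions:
 h(x) = C3*exp(2^(1/3)*x) - x + (C1*sin(2^(1/3)*sqrt(3)*x/2) + C2*cos(2^(1/3)*sqrt(3)*x/2))*exp(-2^(1/3)*x/2) - 1/2


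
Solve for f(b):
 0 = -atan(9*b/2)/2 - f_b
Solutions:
 f(b) = C1 - b*atan(9*b/2)/2 + log(81*b^2 + 4)/18


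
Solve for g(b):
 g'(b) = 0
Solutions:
 g(b) = C1


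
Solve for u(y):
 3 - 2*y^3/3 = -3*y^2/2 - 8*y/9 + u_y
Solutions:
 u(y) = C1 - y^4/6 + y^3/2 + 4*y^2/9 + 3*y


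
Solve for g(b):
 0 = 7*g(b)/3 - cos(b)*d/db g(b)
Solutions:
 g(b) = C1*(sin(b) + 1)^(7/6)/(sin(b) - 1)^(7/6)


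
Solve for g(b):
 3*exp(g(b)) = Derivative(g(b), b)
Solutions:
 g(b) = log(-1/(C1 + 3*b))


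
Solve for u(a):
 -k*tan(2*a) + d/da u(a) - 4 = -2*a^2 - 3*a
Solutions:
 u(a) = C1 - 2*a^3/3 - 3*a^2/2 + 4*a - k*log(cos(2*a))/2


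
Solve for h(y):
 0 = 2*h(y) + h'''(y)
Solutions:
 h(y) = C3*exp(-2^(1/3)*y) + (C1*sin(2^(1/3)*sqrt(3)*y/2) + C2*cos(2^(1/3)*sqrt(3)*y/2))*exp(2^(1/3)*y/2)


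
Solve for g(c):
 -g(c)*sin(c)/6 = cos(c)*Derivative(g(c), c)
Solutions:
 g(c) = C1*cos(c)^(1/6)


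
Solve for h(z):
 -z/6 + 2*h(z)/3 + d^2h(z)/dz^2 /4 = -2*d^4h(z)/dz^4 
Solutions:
 h(z) = z/4 + (C1*sin(3^(3/4)*z*cos(atan(sqrt(759)/3)/2)/3) + C2*cos(3^(3/4)*z*cos(atan(sqrt(759)/3)/2)/3))*exp(-3^(3/4)*z*sin(atan(sqrt(759)/3)/2)/3) + (C3*sin(3^(3/4)*z*cos(atan(sqrt(759)/3)/2)/3) + C4*cos(3^(3/4)*z*cos(atan(sqrt(759)/3)/2)/3))*exp(3^(3/4)*z*sin(atan(sqrt(759)/3)/2)/3)


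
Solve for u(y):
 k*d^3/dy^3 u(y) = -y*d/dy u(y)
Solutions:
 u(y) = C1 + Integral(C2*airyai(y*(-1/k)^(1/3)) + C3*airybi(y*(-1/k)^(1/3)), y)


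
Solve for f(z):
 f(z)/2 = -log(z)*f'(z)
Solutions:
 f(z) = C1*exp(-li(z)/2)


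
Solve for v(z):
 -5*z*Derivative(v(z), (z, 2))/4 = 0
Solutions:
 v(z) = C1 + C2*z


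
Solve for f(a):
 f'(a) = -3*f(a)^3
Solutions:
 f(a) = -sqrt(2)*sqrt(-1/(C1 - 3*a))/2
 f(a) = sqrt(2)*sqrt(-1/(C1 - 3*a))/2


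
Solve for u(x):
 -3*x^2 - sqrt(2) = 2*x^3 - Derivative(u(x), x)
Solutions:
 u(x) = C1 + x^4/2 + x^3 + sqrt(2)*x


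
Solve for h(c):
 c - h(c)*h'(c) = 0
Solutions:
 h(c) = -sqrt(C1 + c^2)
 h(c) = sqrt(C1 + c^2)


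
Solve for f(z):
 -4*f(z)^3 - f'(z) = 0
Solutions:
 f(z) = -sqrt(2)*sqrt(-1/(C1 - 4*z))/2
 f(z) = sqrt(2)*sqrt(-1/(C1 - 4*z))/2


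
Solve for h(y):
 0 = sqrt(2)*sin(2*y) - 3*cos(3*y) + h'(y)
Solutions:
 h(y) = C1 + sin(3*y) + sqrt(2)*cos(2*y)/2


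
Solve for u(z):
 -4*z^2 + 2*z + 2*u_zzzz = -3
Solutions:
 u(z) = C1 + C2*z + C3*z^2 + C4*z^3 + z^6/180 - z^5/120 - z^4/16


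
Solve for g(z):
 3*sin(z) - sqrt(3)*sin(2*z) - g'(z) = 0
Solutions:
 g(z) = C1 - 3*cos(z) + sqrt(3)*cos(2*z)/2


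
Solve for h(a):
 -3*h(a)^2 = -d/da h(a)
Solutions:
 h(a) = -1/(C1 + 3*a)


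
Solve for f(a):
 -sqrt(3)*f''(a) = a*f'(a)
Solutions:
 f(a) = C1 + C2*erf(sqrt(2)*3^(3/4)*a/6)


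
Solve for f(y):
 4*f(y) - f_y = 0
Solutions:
 f(y) = C1*exp(4*y)


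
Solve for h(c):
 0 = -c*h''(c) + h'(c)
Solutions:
 h(c) = C1 + C2*c^2


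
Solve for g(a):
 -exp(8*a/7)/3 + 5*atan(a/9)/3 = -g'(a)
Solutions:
 g(a) = C1 - 5*a*atan(a/9)/3 + 7*exp(8*a/7)/24 + 15*log(a^2 + 81)/2


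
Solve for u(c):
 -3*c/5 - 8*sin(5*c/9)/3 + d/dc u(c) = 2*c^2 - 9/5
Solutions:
 u(c) = C1 + 2*c^3/3 + 3*c^2/10 - 9*c/5 - 24*cos(5*c/9)/5


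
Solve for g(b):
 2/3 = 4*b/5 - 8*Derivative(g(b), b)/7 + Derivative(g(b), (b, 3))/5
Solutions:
 g(b) = C1 + C2*exp(-2*sqrt(70)*b/7) + C3*exp(2*sqrt(70)*b/7) + 7*b^2/20 - 7*b/12


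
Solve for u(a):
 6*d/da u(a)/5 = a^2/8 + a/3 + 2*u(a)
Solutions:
 u(a) = C1*exp(5*a/3) - a^2/16 - 29*a/120 - 29/200


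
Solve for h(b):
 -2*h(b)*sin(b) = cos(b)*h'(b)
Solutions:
 h(b) = C1*cos(b)^2


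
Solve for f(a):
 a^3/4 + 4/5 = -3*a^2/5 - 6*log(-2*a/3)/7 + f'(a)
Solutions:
 f(a) = C1 + a^4/16 + a^3/5 + 6*a*log(-a)/7 + 2*a*(-15*log(3) - 1 + 15*log(2))/35


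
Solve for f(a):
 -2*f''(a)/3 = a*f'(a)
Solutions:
 f(a) = C1 + C2*erf(sqrt(3)*a/2)


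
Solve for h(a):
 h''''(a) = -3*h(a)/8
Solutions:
 h(a) = (C1*sin(2^(3/4)*3^(1/4)*a/4) + C2*cos(2^(3/4)*3^(1/4)*a/4))*exp(-2^(3/4)*3^(1/4)*a/4) + (C3*sin(2^(3/4)*3^(1/4)*a/4) + C4*cos(2^(3/4)*3^(1/4)*a/4))*exp(2^(3/4)*3^(1/4)*a/4)


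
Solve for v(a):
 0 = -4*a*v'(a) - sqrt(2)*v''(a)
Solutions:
 v(a) = C1 + C2*erf(2^(1/4)*a)


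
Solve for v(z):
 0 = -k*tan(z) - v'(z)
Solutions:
 v(z) = C1 + k*log(cos(z))


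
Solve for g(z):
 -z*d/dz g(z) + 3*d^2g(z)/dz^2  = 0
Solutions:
 g(z) = C1 + C2*erfi(sqrt(6)*z/6)


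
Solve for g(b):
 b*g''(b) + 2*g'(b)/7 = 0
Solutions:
 g(b) = C1 + C2*b^(5/7)


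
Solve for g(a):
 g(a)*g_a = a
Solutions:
 g(a) = -sqrt(C1 + a^2)
 g(a) = sqrt(C1 + a^2)


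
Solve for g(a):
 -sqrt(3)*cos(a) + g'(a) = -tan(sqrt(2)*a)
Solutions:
 g(a) = C1 + sqrt(2)*log(cos(sqrt(2)*a))/2 + sqrt(3)*sin(a)


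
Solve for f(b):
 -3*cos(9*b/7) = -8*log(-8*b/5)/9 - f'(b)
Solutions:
 f(b) = C1 - 8*b*log(-b)/9 - 8*b*log(2)/3 + 8*b/9 + 8*b*log(5)/9 + 7*sin(9*b/7)/3


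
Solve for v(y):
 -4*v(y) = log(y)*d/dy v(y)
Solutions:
 v(y) = C1*exp(-4*li(y))


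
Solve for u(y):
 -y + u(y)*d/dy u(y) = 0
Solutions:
 u(y) = -sqrt(C1 + y^2)
 u(y) = sqrt(C1 + y^2)


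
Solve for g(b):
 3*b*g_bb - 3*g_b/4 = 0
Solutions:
 g(b) = C1 + C2*b^(5/4)


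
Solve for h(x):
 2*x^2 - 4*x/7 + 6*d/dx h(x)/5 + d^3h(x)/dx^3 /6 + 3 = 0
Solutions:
 h(x) = C1 + C2*sin(6*sqrt(5)*x/5) + C3*cos(6*sqrt(5)*x/5) - 5*x^3/9 + 5*x^2/21 - 55*x/27


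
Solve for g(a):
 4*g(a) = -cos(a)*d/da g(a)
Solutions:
 g(a) = C1*(sin(a)^2 - 2*sin(a) + 1)/(sin(a)^2 + 2*sin(a) + 1)


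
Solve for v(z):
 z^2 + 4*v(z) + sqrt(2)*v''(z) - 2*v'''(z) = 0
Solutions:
 v(z) = C1*exp(z*(-18*(sqrt(2)/108 + 1 + sqrt(2)*sqrt(-1 + (sqrt(2) + 108)^2/2)/108)^(1/3) - 1/(sqrt(2)/108 + 1 + sqrt(2)*sqrt(-1 + (sqrt(2) + 108)^2/2)/108)^(1/3) + 6*sqrt(2))/36)*sin(sqrt(3)*z*(-18*(sqrt(2)/108 + 1 + sqrt(2)*sqrt(-1 + 1458*(-2 - sqrt(2)/54)^2)/108)^(1/3) + (sqrt(2)/108 + 1 + sqrt(2)*sqrt(-1 + 1458*(-2 - sqrt(2)/54)^2)/108)^(-1/3))/36) + C2*exp(z*(-18*(sqrt(2)/108 + 1 + sqrt(2)*sqrt(-1 + (sqrt(2) + 108)^2/2)/108)^(1/3) - 1/(sqrt(2)/108 + 1 + sqrt(2)*sqrt(-1 + (sqrt(2) + 108)^2/2)/108)^(1/3) + 6*sqrt(2))/36)*cos(sqrt(3)*z*(-18*(sqrt(2)/108 + 1 + sqrt(2)*sqrt(-1 + 1458*(-2 - sqrt(2)/54)^2)/108)^(1/3) + (sqrt(2)/108 + 1 + sqrt(2)*sqrt(-1 + 1458*(-2 - sqrt(2)/54)^2)/108)^(-1/3))/36) + C3*exp(z*(1/(18*(sqrt(2)/108 + 1 + sqrt(2)*sqrt(-1 + (sqrt(2) + 108)^2/2)/108)^(1/3)) + sqrt(2)/6 + (sqrt(2)/108 + 1 + sqrt(2)*sqrt(-1 + (sqrt(2) + 108)^2/2)/108)^(1/3))) - z^2/4 + sqrt(2)/8


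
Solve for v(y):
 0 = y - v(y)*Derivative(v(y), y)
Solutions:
 v(y) = -sqrt(C1 + y^2)
 v(y) = sqrt(C1 + y^2)


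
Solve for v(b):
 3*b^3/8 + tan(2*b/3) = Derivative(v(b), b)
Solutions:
 v(b) = C1 + 3*b^4/32 - 3*log(cos(2*b/3))/2


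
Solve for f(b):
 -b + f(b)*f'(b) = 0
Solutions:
 f(b) = -sqrt(C1 + b^2)
 f(b) = sqrt(C1 + b^2)


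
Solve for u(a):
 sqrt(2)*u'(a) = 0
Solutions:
 u(a) = C1


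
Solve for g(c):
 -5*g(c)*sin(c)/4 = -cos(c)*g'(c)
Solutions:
 g(c) = C1/cos(c)^(5/4)


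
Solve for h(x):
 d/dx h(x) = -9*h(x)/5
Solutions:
 h(x) = C1*exp(-9*x/5)


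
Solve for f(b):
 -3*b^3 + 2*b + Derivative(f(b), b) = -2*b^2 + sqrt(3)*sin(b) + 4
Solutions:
 f(b) = C1 + 3*b^4/4 - 2*b^3/3 - b^2 + 4*b - sqrt(3)*cos(b)


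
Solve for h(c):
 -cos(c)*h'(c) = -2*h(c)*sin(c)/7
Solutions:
 h(c) = C1/cos(c)^(2/7)


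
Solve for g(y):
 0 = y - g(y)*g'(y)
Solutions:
 g(y) = -sqrt(C1 + y^2)
 g(y) = sqrt(C1 + y^2)


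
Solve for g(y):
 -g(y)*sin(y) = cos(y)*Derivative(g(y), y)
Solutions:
 g(y) = C1*cos(y)


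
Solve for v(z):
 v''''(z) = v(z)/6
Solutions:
 v(z) = C1*exp(-6^(3/4)*z/6) + C2*exp(6^(3/4)*z/6) + C3*sin(6^(3/4)*z/6) + C4*cos(6^(3/4)*z/6)


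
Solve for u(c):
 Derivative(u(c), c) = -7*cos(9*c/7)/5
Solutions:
 u(c) = C1 - 49*sin(9*c/7)/45


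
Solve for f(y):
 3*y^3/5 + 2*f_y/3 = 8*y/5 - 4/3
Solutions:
 f(y) = C1 - 9*y^4/40 + 6*y^2/5 - 2*y


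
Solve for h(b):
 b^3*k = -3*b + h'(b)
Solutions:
 h(b) = C1 + b^4*k/4 + 3*b^2/2


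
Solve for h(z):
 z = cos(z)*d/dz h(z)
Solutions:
 h(z) = C1 + Integral(z/cos(z), z)


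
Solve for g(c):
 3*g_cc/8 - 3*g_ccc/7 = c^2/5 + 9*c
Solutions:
 g(c) = C1 + C2*c + C3*exp(7*c/8) + 2*c^4/45 + 1324*c^3/315 + 10592*c^2/735


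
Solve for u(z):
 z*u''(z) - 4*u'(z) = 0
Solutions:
 u(z) = C1 + C2*z^5


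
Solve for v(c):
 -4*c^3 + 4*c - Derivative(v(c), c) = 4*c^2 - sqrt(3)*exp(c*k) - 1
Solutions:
 v(c) = C1 - c^4 - 4*c^3/3 + 2*c^2 + c + sqrt(3)*exp(c*k)/k


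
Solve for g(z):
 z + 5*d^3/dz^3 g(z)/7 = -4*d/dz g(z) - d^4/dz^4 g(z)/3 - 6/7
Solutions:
 g(z) = C1 + C2*exp(z*(-10 + 25/(14*sqrt(24234) + 2183)^(1/3) + (14*sqrt(24234) + 2183)^(1/3))/14)*sin(sqrt(3)*z*(-(14*sqrt(24234) + 2183)^(1/3) + 25/(14*sqrt(24234) + 2183)^(1/3))/14) + C3*exp(z*(-10 + 25/(14*sqrt(24234) + 2183)^(1/3) + (14*sqrt(24234) + 2183)^(1/3))/14)*cos(sqrt(3)*z*(-(14*sqrt(24234) + 2183)^(1/3) + 25/(14*sqrt(24234) + 2183)^(1/3))/14) + C4*exp(-z*(25/(14*sqrt(24234) + 2183)^(1/3) + 5 + (14*sqrt(24234) + 2183)^(1/3))/7) - z^2/8 - 3*z/14


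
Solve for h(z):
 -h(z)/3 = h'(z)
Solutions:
 h(z) = C1*exp(-z/3)


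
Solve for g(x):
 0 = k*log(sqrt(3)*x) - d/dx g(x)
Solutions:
 g(x) = C1 + k*x*log(x) - k*x + k*x*log(3)/2


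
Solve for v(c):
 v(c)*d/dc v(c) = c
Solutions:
 v(c) = -sqrt(C1 + c^2)
 v(c) = sqrt(C1 + c^2)


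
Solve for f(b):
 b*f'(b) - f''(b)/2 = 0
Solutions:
 f(b) = C1 + C2*erfi(b)


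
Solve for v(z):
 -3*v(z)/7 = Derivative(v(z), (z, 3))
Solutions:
 v(z) = C3*exp(-3^(1/3)*7^(2/3)*z/7) + (C1*sin(3^(5/6)*7^(2/3)*z/14) + C2*cos(3^(5/6)*7^(2/3)*z/14))*exp(3^(1/3)*7^(2/3)*z/14)


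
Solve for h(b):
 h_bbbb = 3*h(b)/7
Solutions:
 h(b) = C1*exp(-3^(1/4)*7^(3/4)*b/7) + C2*exp(3^(1/4)*7^(3/4)*b/7) + C3*sin(3^(1/4)*7^(3/4)*b/7) + C4*cos(3^(1/4)*7^(3/4)*b/7)


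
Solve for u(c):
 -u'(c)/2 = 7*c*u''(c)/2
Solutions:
 u(c) = C1 + C2*c^(6/7)


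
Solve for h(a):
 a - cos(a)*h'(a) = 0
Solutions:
 h(a) = C1 + Integral(a/cos(a), a)


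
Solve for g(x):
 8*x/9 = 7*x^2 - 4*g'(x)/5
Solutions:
 g(x) = C1 + 35*x^3/12 - 5*x^2/9


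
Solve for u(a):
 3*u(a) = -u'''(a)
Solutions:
 u(a) = C3*exp(-3^(1/3)*a) + (C1*sin(3^(5/6)*a/2) + C2*cos(3^(5/6)*a/2))*exp(3^(1/3)*a/2)


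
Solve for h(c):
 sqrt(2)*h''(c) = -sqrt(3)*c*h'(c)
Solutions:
 h(c) = C1 + C2*erf(6^(1/4)*c/2)


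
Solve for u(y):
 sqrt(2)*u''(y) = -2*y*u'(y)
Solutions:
 u(y) = C1 + C2*erf(2^(3/4)*y/2)


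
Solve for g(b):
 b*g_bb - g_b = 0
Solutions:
 g(b) = C1 + C2*b^2


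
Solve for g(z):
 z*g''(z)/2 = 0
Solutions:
 g(z) = C1 + C2*z


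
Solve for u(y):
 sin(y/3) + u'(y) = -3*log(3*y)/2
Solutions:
 u(y) = C1 - 3*y*log(y)/2 - 3*y*log(3)/2 + 3*y/2 + 3*cos(y/3)


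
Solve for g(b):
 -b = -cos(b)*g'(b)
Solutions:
 g(b) = C1 + Integral(b/cos(b), b)


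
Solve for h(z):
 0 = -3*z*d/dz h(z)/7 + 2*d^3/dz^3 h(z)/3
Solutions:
 h(z) = C1 + Integral(C2*airyai(42^(2/3)*z/14) + C3*airybi(42^(2/3)*z/14), z)


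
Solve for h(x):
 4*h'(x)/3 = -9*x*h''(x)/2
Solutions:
 h(x) = C1 + C2*x^(19/27)


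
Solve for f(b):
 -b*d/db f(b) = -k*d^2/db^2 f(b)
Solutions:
 f(b) = C1 + C2*erf(sqrt(2)*b*sqrt(-1/k)/2)/sqrt(-1/k)


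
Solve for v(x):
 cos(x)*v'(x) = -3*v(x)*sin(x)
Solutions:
 v(x) = C1*cos(x)^3


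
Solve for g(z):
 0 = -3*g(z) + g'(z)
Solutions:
 g(z) = C1*exp(3*z)


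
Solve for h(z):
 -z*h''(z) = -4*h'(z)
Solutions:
 h(z) = C1 + C2*z^5


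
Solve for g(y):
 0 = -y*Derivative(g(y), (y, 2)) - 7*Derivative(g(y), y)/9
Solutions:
 g(y) = C1 + C2*y^(2/9)


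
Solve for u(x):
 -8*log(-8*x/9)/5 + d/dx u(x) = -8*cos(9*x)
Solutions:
 u(x) = C1 + 8*x*log(-x)/5 - 4*x*log(3) - 8*x/5 + 4*x*log(6)/5 + 4*x*log(2) - 8*sin(9*x)/9


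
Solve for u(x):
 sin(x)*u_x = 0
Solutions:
 u(x) = C1


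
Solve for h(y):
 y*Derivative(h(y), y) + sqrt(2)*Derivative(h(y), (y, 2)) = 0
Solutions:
 h(y) = C1 + C2*erf(2^(1/4)*y/2)


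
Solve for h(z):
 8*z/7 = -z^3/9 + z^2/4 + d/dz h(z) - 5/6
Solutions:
 h(z) = C1 + z^4/36 - z^3/12 + 4*z^2/7 + 5*z/6


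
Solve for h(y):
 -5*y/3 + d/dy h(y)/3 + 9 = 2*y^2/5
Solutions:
 h(y) = C1 + 2*y^3/5 + 5*y^2/2 - 27*y


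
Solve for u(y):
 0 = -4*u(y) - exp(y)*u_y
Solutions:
 u(y) = C1*exp(4*exp(-y))


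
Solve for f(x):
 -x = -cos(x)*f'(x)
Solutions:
 f(x) = C1 + Integral(x/cos(x), x)


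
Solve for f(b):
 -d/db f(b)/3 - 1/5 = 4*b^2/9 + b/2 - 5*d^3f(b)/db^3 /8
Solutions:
 f(b) = C1 + C2*exp(-2*sqrt(30)*b/15) + C3*exp(2*sqrt(30)*b/15) - 4*b^3/9 - 3*b^2/4 - 28*b/5


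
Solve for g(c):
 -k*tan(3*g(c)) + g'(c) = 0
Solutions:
 g(c) = -asin(C1*exp(3*c*k))/3 + pi/3
 g(c) = asin(C1*exp(3*c*k))/3


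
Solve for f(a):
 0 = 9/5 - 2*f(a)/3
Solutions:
 f(a) = 27/10


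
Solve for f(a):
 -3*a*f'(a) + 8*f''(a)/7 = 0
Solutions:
 f(a) = C1 + C2*erfi(sqrt(21)*a/4)


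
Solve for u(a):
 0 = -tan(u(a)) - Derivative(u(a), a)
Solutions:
 u(a) = pi - asin(C1*exp(-a))
 u(a) = asin(C1*exp(-a))


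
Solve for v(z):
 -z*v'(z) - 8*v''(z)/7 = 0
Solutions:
 v(z) = C1 + C2*erf(sqrt(7)*z/4)


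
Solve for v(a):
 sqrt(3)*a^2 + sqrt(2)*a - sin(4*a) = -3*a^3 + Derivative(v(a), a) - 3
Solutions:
 v(a) = C1 + 3*a^4/4 + sqrt(3)*a^3/3 + sqrt(2)*a^2/2 + 3*a + cos(4*a)/4


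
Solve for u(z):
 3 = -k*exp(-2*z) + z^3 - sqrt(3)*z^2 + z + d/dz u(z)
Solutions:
 u(z) = C1 - k*exp(-2*z)/2 - z^4/4 + sqrt(3)*z^3/3 - z^2/2 + 3*z


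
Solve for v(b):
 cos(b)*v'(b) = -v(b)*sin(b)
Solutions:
 v(b) = C1*cos(b)


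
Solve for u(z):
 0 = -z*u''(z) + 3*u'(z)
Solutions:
 u(z) = C1 + C2*z^4


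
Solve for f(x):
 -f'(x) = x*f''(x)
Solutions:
 f(x) = C1 + C2*log(x)


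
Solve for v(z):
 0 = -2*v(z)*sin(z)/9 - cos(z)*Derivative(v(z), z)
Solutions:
 v(z) = C1*cos(z)^(2/9)


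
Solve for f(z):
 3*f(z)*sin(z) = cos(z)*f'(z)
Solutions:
 f(z) = C1/cos(z)^3


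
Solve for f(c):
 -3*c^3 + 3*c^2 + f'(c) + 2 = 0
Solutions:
 f(c) = C1 + 3*c^4/4 - c^3 - 2*c


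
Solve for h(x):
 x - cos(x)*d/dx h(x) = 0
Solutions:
 h(x) = C1 + Integral(x/cos(x), x)


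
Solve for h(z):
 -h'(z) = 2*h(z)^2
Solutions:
 h(z) = 1/(C1 + 2*z)


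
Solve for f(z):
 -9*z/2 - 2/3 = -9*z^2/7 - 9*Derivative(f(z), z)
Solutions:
 f(z) = C1 - z^3/21 + z^2/4 + 2*z/27


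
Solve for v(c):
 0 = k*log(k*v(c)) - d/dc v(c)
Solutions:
 li(k*v(c))/k = C1 + c*k


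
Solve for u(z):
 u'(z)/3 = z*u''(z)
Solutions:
 u(z) = C1 + C2*z^(4/3)


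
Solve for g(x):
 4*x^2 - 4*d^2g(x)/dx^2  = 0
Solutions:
 g(x) = C1 + C2*x + x^4/12


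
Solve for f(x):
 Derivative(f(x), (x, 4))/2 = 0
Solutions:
 f(x) = C1 + C2*x + C3*x^2 + C4*x^3


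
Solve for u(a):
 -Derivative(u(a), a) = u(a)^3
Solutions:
 u(a) = -sqrt(2)*sqrt(-1/(C1 - a))/2
 u(a) = sqrt(2)*sqrt(-1/(C1 - a))/2


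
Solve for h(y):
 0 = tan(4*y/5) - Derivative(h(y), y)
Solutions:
 h(y) = C1 - 5*log(cos(4*y/5))/4


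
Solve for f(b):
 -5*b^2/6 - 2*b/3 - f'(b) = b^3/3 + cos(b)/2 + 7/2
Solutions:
 f(b) = C1 - b^4/12 - 5*b^3/18 - b^2/3 - 7*b/2 - sin(b)/2


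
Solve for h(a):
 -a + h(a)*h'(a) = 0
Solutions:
 h(a) = -sqrt(C1 + a^2)
 h(a) = sqrt(C1 + a^2)


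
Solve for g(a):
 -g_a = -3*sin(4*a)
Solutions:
 g(a) = C1 - 3*cos(4*a)/4


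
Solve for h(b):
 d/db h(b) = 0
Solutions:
 h(b) = C1


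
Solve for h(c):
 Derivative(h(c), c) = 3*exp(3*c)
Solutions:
 h(c) = C1 + exp(3*c)


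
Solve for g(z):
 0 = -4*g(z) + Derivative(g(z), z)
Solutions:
 g(z) = C1*exp(4*z)


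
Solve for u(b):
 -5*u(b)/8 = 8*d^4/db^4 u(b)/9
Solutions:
 u(b) = (C1*sin(sqrt(3)*5^(1/4)*b/4) + C2*cos(sqrt(3)*5^(1/4)*b/4))*exp(-sqrt(3)*5^(1/4)*b/4) + (C3*sin(sqrt(3)*5^(1/4)*b/4) + C4*cos(sqrt(3)*5^(1/4)*b/4))*exp(sqrt(3)*5^(1/4)*b/4)


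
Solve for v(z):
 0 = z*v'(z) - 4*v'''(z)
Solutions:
 v(z) = C1 + Integral(C2*airyai(2^(1/3)*z/2) + C3*airybi(2^(1/3)*z/2), z)


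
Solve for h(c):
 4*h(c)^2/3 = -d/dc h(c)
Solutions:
 h(c) = 3/(C1 + 4*c)


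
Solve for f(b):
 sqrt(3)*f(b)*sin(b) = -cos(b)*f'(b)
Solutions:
 f(b) = C1*cos(b)^(sqrt(3))


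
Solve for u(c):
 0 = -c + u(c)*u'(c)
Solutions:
 u(c) = -sqrt(C1 + c^2)
 u(c) = sqrt(C1 + c^2)


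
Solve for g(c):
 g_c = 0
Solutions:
 g(c) = C1


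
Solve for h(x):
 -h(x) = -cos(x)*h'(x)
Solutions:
 h(x) = C1*sqrt(sin(x) + 1)/sqrt(sin(x) - 1)


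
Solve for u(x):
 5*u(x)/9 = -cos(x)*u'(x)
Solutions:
 u(x) = C1*(sin(x) - 1)^(5/18)/(sin(x) + 1)^(5/18)


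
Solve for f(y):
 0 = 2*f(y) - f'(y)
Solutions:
 f(y) = C1*exp(2*y)


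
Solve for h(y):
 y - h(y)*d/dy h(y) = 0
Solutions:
 h(y) = -sqrt(C1 + y^2)
 h(y) = sqrt(C1 + y^2)


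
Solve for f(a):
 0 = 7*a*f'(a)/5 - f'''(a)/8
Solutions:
 f(a) = C1 + Integral(C2*airyai(2*5^(2/3)*7^(1/3)*a/5) + C3*airybi(2*5^(2/3)*7^(1/3)*a/5), a)


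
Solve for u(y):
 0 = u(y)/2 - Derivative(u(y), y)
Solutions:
 u(y) = C1*exp(y/2)


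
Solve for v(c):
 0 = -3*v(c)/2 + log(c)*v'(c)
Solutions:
 v(c) = C1*exp(3*li(c)/2)


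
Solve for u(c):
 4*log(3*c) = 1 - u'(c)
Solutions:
 u(c) = C1 - 4*c*log(c) - c*log(81) + 5*c


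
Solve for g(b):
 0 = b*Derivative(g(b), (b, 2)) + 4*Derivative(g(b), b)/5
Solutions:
 g(b) = C1 + C2*b^(1/5)


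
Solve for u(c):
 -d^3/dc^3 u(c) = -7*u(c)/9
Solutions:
 u(c) = C3*exp(21^(1/3)*c/3) + (C1*sin(3^(5/6)*7^(1/3)*c/6) + C2*cos(3^(5/6)*7^(1/3)*c/6))*exp(-21^(1/3)*c/6)


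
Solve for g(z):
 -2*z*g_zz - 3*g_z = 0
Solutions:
 g(z) = C1 + C2/sqrt(z)


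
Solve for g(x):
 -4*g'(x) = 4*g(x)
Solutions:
 g(x) = C1*exp(-x)


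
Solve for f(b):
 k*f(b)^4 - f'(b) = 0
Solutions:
 f(b) = (-1/(C1 + 3*b*k))^(1/3)
 f(b) = (-1/(C1 + b*k))^(1/3)*(-3^(2/3) - 3*3^(1/6)*I)/6
 f(b) = (-1/(C1 + b*k))^(1/3)*(-3^(2/3) + 3*3^(1/6)*I)/6


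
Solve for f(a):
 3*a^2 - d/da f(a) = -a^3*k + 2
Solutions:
 f(a) = C1 + a^4*k/4 + a^3 - 2*a


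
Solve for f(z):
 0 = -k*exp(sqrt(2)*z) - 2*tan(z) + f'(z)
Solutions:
 f(z) = C1 + sqrt(2)*k*exp(sqrt(2)*z)/2 - 2*log(cos(z))


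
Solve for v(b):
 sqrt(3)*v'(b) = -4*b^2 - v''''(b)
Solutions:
 v(b) = C1 + C4*exp(-3^(1/6)*b) - 4*sqrt(3)*b^3/9 + (C2*sin(3^(2/3)*b/2) + C3*cos(3^(2/3)*b/2))*exp(3^(1/6)*b/2)


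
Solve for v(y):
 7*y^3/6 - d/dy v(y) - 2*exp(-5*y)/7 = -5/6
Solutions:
 v(y) = C1 + 7*y^4/24 + 5*y/6 + 2*exp(-5*y)/35


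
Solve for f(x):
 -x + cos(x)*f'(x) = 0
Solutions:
 f(x) = C1 + Integral(x/cos(x), x)


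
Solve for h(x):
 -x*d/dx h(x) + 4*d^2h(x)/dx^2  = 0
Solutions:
 h(x) = C1 + C2*erfi(sqrt(2)*x/4)


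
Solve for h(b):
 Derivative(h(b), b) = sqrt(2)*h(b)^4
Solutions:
 h(b) = (-1/(C1 + 3*sqrt(2)*b))^(1/3)
 h(b) = (-1/(C1 + sqrt(2)*b))^(1/3)*(-3^(2/3) - 3*3^(1/6)*I)/6
 h(b) = (-1/(C1 + sqrt(2)*b))^(1/3)*(-3^(2/3) + 3*3^(1/6)*I)/6


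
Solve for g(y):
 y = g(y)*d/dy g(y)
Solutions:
 g(y) = -sqrt(C1 + y^2)
 g(y) = sqrt(C1 + y^2)


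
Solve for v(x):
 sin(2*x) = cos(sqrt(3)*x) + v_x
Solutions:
 v(x) = C1 - sqrt(3)*sin(sqrt(3)*x)/3 - cos(2*x)/2


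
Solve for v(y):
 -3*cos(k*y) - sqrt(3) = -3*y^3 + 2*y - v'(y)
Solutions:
 v(y) = C1 - 3*y^4/4 + y^2 + sqrt(3)*y + 3*sin(k*y)/k


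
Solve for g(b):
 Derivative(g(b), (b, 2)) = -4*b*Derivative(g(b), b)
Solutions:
 g(b) = C1 + C2*erf(sqrt(2)*b)


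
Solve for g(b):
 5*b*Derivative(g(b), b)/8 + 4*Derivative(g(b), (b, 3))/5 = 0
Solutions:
 g(b) = C1 + Integral(C2*airyai(-2^(1/3)*5^(2/3)*b/4) + C3*airybi(-2^(1/3)*5^(2/3)*b/4), b)


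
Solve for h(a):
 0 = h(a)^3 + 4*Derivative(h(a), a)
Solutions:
 h(a) = -sqrt(2)*sqrt(-1/(C1 - a))
 h(a) = sqrt(2)*sqrt(-1/(C1 - a))


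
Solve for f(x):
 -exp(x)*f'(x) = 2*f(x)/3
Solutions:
 f(x) = C1*exp(2*exp(-x)/3)


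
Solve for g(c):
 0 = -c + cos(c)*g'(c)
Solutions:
 g(c) = C1 + Integral(c/cos(c), c)


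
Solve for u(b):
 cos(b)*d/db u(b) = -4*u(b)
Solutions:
 u(b) = C1*(sin(b)^2 - 2*sin(b) + 1)/(sin(b)^2 + 2*sin(b) + 1)


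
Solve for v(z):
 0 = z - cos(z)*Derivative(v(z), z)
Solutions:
 v(z) = C1 + Integral(z/cos(z), z)


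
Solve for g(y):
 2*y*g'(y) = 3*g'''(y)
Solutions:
 g(y) = C1 + Integral(C2*airyai(2^(1/3)*3^(2/3)*y/3) + C3*airybi(2^(1/3)*3^(2/3)*y/3), y)


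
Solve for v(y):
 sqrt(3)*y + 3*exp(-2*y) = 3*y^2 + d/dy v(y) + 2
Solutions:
 v(y) = C1 - y^3 + sqrt(3)*y^2/2 - 2*y - 3*exp(-2*y)/2


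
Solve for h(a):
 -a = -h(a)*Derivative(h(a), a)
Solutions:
 h(a) = -sqrt(C1 + a^2)
 h(a) = sqrt(C1 + a^2)


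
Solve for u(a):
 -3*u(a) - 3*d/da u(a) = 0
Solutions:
 u(a) = C1*exp(-a)


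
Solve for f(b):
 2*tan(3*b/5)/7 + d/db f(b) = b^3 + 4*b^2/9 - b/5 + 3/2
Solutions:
 f(b) = C1 + b^4/4 + 4*b^3/27 - b^2/10 + 3*b/2 + 10*log(cos(3*b/5))/21


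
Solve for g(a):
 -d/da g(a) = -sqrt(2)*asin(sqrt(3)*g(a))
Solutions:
 Integral(1/asin(sqrt(3)*_y), (_y, g(a))) = C1 + sqrt(2)*a


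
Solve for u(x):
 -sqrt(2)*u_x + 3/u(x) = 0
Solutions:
 u(x) = -sqrt(C1 + 3*sqrt(2)*x)
 u(x) = sqrt(C1 + 3*sqrt(2)*x)


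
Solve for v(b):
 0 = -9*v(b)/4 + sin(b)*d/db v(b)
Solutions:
 v(b) = C1*(cos(b) - 1)^(9/8)/(cos(b) + 1)^(9/8)


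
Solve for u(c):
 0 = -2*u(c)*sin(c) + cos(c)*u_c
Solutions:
 u(c) = C1/cos(c)^2


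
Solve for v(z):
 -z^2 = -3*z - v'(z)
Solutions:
 v(z) = C1 + z^3/3 - 3*z^2/2


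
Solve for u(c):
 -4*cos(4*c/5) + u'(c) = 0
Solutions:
 u(c) = C1 + 5*sin(4*c/5)


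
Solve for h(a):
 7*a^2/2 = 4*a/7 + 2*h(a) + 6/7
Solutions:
 h(a) = 7*a^2/4 - 2*a/7 - 3/7


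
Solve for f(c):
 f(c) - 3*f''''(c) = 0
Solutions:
 f(c) = C1*exp(-3^(3/4)*c/3) + C2*exp(3^(3/4)*c/3) + C3*sin(3^(3/4)*c/3) + C4*cos(3^(3/4)*c/3)


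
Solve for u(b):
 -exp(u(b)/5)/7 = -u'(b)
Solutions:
 u(b) = 5*log(-1/(C1 + b)) + 5*log(35)


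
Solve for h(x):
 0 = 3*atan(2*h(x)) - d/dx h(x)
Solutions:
 Integral(1/atan(2*_y), (_y, h(x))) = C1 + 3*x


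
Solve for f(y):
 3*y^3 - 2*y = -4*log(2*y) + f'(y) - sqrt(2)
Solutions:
 f(y) = C1 + 3*y^4/4 - y^2 + 4*y*log(y) - 4*y + sqrt(2)*y + y*log(16)


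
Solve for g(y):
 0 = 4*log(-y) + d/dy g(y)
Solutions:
 g(y) = C1 - 4*y*log(-y) + 4*y


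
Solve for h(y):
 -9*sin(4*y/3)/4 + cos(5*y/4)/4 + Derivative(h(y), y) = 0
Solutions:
 h(y) = C1 - sin(5*y/4)/5 - 27*cos(4*y/3)/16


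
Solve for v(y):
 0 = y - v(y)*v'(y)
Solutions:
 v(y) = -sqrt(C1 + y^2)
 v(y) = sqrt(C1 + y^2)


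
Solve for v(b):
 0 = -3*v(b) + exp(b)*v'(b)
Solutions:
 v(b) = C1*exp(-3*exp(-b))


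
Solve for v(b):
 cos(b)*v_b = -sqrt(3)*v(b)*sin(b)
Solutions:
 v(b) = C1*cos(b)^(sqrt(3))


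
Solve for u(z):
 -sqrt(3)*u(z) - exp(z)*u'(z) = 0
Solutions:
 u(z) = C1*exp(sqrt(3)*exp(-z))


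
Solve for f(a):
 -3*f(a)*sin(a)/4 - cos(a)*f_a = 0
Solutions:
 f(a) = C1*cos(a)^(3/4)


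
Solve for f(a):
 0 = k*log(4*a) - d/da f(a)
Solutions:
 f(a) = C1 + a*k*log(a) - a*k + a*k*log(4)


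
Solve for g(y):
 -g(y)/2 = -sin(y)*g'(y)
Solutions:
 g(y) = C1*(cos(y) - 1)^(1/4)/(cos(y) + 1)^(1/4)


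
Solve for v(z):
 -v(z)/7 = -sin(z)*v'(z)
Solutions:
 v(z) = C1*(cos(z) - 1)^(1/14)/(cos(z) + 1)^(1/14)


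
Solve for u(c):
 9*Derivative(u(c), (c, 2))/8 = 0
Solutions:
 u(c) = C1 + C2*c


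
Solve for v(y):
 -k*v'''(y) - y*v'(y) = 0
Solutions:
 v(y) = C1 + Integral(C2*airyai(y*(-1/k)^(1/3)) + C3*airybi(y*(-1/k)^(1/3)), y)


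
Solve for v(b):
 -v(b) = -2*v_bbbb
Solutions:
 v(b) = C1*exp(-2^(3/4)*b/2) + C2*exp(2^(3/4)*b/2) + C3*sin(2^(3/4)*b/2) + C4*cos(2^(3/4)*b/2)


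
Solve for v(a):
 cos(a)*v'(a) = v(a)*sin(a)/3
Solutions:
 v(a) = C1/cos(a)^(1/3)


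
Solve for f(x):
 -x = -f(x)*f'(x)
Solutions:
 f(x) = -sqrt(C1 + x^2)
 f(x) = sqrt(C1 + x^2)


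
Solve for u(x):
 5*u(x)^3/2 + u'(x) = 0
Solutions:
 u(x) = -sqrt(-1/(C1 - 5*x))
 u(x) = sqrt(-1/(C1 - 5*x))


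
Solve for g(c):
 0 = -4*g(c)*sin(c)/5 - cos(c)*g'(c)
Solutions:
 g(c) = C1*cos(c)^(4/5)


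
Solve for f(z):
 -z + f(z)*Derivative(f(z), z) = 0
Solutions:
 f(z) = -sqrt(C1 + z^2)
 f(z) = sqrt(C1 + z^2)


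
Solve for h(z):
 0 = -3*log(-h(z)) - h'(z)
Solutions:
 -li(-h(z)) = C1 - 3*z


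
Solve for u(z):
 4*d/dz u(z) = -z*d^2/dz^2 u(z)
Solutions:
 u(z) = C1 + C2/z^3


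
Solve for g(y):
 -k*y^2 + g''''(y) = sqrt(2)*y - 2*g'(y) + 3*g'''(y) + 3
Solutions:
 g(y) = C1 + k*y^3/6 + 3*k*y/2 + sqrt(2)*y^2/4 + 3*y/2 + (C2 + C3*exp(-sqrt(3)*y) + C4*exp(sqrt(3)*y))*exp(y)


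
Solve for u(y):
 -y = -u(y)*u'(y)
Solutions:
 u(y) = -sqrt(C1 + y^2)
 u(y) = sqrt(C1 + y^2)


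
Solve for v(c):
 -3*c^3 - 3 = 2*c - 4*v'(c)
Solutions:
 v(c) = C1 + 3*c^4/16 + c^2/4 + 3*c/4


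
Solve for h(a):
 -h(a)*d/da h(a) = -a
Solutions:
 h(a) = -sqrt(C1 + a^2)
 h(a) = sqrt(C1 + a^2)


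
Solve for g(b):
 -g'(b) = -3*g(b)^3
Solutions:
 g(b) = -sqrt(2)*sqrt(-1/(C1 + 3*b))/2
 g(b) = sqrt(2)*sqrt(-1/(C1 + 3*b))/2


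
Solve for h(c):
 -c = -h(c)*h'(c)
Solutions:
 h(c) = -sqrt(C1 + c^2)
 h(c) = sqrt(C1 + c^2)


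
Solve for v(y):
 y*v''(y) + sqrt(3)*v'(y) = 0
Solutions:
 v(y) = C1 + C2*y^(1 - sqrt(3))


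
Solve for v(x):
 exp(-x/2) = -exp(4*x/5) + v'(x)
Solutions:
 v(x) = C1 + 5*exp(4*x/5)/4 - 2*exp(-x/2)


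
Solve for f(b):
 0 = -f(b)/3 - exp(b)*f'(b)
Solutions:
 f(b) = C1*exp(exp(-b)/3)


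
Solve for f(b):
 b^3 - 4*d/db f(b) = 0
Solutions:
 f(b) = C1 + b^4/16


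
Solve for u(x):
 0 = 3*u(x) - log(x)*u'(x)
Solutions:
 u(x) = C1*exp(3*li(x))


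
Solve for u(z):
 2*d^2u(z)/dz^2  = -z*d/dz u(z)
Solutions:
 u(z) = C1 + C2*erf(z/2)


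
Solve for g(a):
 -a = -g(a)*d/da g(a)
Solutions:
 g(a) = -sqrt(C1 + a^2)
 g(a) = sqrt(C1 + a^2)


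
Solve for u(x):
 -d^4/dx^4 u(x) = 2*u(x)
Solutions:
 u(x) = (C1*sin(2^(3/4)*x/2) + C2*cos(2^(3/4)*x/2))*exp(-2^(3/4)*x/2) + (C3*sin(2^(3/4)*x/2) + C4*cos(2^(3/4)*x/2))*exp(2^(3/4)*x/2)


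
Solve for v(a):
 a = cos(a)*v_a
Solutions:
 v(a) = C1 + Integral(a/cos(a), a)


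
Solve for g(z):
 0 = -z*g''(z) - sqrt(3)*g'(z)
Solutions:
 g(z) = C1 + C2*z^(1 - sqrt(3))


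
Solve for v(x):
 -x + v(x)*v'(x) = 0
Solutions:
 v(x) = -sqrt(C1 + x^2)
 v(x) = sqrt(C1 + x^2)


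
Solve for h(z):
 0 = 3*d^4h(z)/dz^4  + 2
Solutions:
 h(z) = C1 + C2*z + C3*z^2 + C4*z^3 - z^4/36


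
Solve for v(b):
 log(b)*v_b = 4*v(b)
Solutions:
 v(b) = C1*exp(4*li(b))


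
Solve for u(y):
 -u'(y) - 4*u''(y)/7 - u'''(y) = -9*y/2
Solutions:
 u(y) = C1 + 9*y^2/4 - 18*y/7 + (C2*sin(3*sqrt(5)*y/7) + C3*cos(3*sqrt(5)*y/7))*exp(-2*y/7)


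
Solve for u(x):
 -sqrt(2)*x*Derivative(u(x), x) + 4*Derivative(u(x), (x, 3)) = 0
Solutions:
 u(x) = C1 + Integral(C2*airyai(sqrt(2)*x/2) + C3*airybi(sqrt(2)*x/2), x)


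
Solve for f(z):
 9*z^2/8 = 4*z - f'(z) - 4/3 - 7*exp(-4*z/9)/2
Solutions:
 f(z) = C1 - 3*z^3/8 + 2*z^2 - 4*z/3 + 63*exp(-4*z/9)/8


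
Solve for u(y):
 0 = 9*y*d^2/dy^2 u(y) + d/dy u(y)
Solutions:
 u(y) = C1 + C2*y^(8/9)


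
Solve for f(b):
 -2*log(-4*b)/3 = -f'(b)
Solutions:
 f(b) = C1 + 2*b*log(-b)/3 + 2*b*(-1 + 2*log(2))/3


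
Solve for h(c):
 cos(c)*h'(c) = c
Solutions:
 h(c) = C1 + Integral(c/cos(c), c)


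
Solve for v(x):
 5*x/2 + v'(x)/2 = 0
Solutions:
 v(x) = C1 - 5*x^2/2


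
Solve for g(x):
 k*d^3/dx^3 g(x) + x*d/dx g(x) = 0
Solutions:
 g(x) = C1 + Integral(C2*airyai(x*(-1/k)^(1/3)) + C3*airybi(x*(-1/k)^(1/3)), x)


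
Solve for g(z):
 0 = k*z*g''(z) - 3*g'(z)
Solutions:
 g(z) = C1 + z^(((re(k) + 3)*re(k) + im(k)^2)/(re(k)^2 + im(k)^2))*(C2*sin(3*log(z)*Abs(im(k))/(re(k)^2 + im(k)^2)) + C3*cos(3*log(z)*im(k)/(re(k)^2 + im(k)^2)))


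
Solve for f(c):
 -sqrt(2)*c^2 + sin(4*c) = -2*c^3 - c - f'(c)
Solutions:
 f(c) = C1 - c^4/2 + sqrt(2)*c^3/3 - c^2/2 + cos(4*c)/4


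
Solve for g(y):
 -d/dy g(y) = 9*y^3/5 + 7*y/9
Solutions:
 g(y) = C1 - 9*y^4/20 - 7*y^2/18


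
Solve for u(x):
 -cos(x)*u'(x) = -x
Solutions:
 u(x) = C1 + Integral(x/cos(x), x)


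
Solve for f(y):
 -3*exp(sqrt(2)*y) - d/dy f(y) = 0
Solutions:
 f(y) = C1 - 3*sqrt(2)*exp(sqrt(2)*y)/2


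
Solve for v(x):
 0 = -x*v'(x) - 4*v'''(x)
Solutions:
 v(x) = C1 + Integral(C2*airyai(-2^(1/3)*x/2) + C3*airybi(-2^(1/3)*x/2), x)


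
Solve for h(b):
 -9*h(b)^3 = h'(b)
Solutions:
 h(b) = -sqrt(2)*sqrt(-1/(C1 - 9*b))/2
 h(b) = sqrt(2)*sqrt(-1/(C1 - 9*b))/2


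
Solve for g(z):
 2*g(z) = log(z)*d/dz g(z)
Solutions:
 g(z) = C1*exp(2*li(z))


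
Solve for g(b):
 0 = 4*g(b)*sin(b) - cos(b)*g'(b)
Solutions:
 g(b) = C1/cos(b)^4


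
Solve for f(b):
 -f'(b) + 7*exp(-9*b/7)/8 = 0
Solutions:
 f(b) = C1 - 49*exp(-9*b/7)/72


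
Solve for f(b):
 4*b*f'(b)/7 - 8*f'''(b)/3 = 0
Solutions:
 f(b) = C1 + Integral(C2*airyai(14^(2/3)*3^(1/3)*b/14) + C3*airybi(14^(2/3)*3^(1/3)*b/14), b)


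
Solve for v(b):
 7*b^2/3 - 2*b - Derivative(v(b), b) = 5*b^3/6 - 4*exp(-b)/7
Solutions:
 v(b) = C1 - 5*b^4/24 + 7*b^3/9 - b^2 - 4*exp(-b)/7


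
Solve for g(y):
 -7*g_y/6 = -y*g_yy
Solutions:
 g(y) = C1 + C2*y^(13/6)


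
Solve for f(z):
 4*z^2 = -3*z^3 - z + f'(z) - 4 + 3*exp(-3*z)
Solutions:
 f(z) = C1 + 3*z^4/4 + 4*z^3/3 + z^2/2 + 4*z + exp(-3*z)


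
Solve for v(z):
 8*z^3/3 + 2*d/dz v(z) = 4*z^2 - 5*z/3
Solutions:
 v(z) = C1 - z^4/3 + 2*z^3/3 - 5*z^2/12


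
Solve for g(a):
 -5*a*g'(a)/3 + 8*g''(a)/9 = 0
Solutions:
 g(a) = C1 + C2*erfi(sqrt(15)*a/4)


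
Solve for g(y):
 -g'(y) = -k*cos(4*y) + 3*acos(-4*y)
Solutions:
 g(y) = C1 + k*sin(4*y)/4 - 3*y*acos(-4*y) - 3*sqrt(1 - 16*y^2)/4


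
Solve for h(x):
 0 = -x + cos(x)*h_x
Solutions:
 h(x) = C1 + Integral(x/cos(x), x)


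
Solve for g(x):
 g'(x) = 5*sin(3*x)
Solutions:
 g(x) = C1 - 5*cos(3*x)/3


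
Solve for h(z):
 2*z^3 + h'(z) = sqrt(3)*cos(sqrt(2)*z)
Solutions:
 h(z) = C1 - z^4/2 + sqrt(6)*sin(sqrt(2)*z)/2


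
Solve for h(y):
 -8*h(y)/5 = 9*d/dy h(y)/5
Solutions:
 h(y) = C1*exp(-8*y/9)


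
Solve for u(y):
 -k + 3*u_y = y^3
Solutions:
 u(y) = C1 + k*y/3 + y^4/12


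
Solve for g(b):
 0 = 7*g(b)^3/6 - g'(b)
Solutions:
 g(b) = -sqrt(3)*sqrt(-1/(C1 + 7*b))
 g(b) = sqrt(3)*sqrt(-1/(C1 + 7*b))


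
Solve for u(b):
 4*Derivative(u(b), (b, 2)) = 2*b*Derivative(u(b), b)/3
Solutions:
 u(b) = C1 + C2*erfi(sqrt(3)*b/6)


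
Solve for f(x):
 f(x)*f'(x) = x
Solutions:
 f(x) = -sqrt(C1 + x^2)
 f(x) = sqrt(C1 + x^2)


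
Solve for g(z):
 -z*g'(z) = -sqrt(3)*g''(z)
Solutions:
 g(z) = C1 + C2*erfi(sqrt(2)*3^(3/4)*z/6)


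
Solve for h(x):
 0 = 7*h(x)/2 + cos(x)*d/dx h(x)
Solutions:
 h(x) = C1*(sin(x) - 1)^(7/4)/(sin(x) + 1)^(7/4)


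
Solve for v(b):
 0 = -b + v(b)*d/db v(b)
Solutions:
 v(b) = -sqrt(C1 + b^2)
 v(b) = sqrt(C1 + b^2)


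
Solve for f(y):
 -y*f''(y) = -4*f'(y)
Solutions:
 f(y) = C1 + C2*y^5
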